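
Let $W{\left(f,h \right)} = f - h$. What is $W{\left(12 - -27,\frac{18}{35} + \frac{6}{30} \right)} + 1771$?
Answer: $\frac{12665}{7} \approx 1809.3$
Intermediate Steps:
$W{\left(12 - -27,\frac{18}{35} + \frac{6}{30} \right)} + 1771 = \left(\left(12 - -27\right) - \left(\frac{18}{35} + \frac{6}{30}\right)\right) + 1771 = \left(\left(12 + 27\right) - \left(18 \cdot \frac{1}{35} + 6 \cdot \frac{1}{30}\right)\right) + 1771 = \left(39 - \left(\frac{18}{35} + \frac{1}{5}\right)\right) + 1771 = \left(39 - \frac{5}{7}\right) + 1771 = \frac{268}{7} + 1771 = \frac{12665}{7}$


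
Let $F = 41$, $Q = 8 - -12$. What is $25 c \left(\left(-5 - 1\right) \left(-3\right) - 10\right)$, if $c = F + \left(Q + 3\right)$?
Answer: $12800$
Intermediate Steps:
$Q = 20$ ($Q = 8 + 12 = 20$)
$c = 64$ ($c = 41 + \left(20 + 3\right) = 41 + 23 = 64$)
$25 c \left(\left(-5 - 1\right) \left(-3\right) - 10\right) = 25 \cdot 64 \left(\left(-5 - 1\right) \left(-3\right) - 10\right) = 1600 \left(\left(-6\right) \left(-3\right) - 10\right) = 1600 \left(18 - 10\right) = 1600 \cdot 8 = 12800$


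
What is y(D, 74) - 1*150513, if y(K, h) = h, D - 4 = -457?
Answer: -150439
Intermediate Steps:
D = -453 (D = 4 - 457 = -453)
y(D, 74) - 1*150513 = 74 - 1*150513 = 74 - 150513 = -150439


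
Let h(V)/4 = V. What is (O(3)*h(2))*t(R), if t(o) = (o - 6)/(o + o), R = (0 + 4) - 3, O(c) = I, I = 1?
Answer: -20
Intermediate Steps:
h(V) = 4*V
O(c) = 1
R = 1 (R = 4 - 3 = 1)
t(o) = (-6 + o)/(2*o) (t(o) = (-6 + o)/((2*o)) = (-6 + o)*(1/(2*o)) = (-6 + o)/(2*o))
(O(3)*h(2))*t(R) = (1*(4*2))*((½)*(-6 + 1)/1) = (1*8)*((½)*1*(-5)) = 8*(-5/2) = -20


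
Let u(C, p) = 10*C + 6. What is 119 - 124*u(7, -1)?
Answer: -9305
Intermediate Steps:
u(C, p) = 6 + 10*C
119 - 124*u(7, -1) = 119 - 124*(6 + 10*7) = 119 - 124*(6 + 70) = 119 - 124*76 = 119 - 9424 = -9305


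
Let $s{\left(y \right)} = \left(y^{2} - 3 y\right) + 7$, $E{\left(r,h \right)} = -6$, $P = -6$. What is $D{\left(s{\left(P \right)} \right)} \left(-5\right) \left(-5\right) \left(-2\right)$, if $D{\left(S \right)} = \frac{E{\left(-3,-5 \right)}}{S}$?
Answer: $\frac{300}{61} \approx 4.918$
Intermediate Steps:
$s{\left(y \right)} = 7 + y^{2} - 3 y$
$D{\left(S \right)} = - \frac{6}{S}$
$D{\left(s{\left(P \right)} \right)} \left(-5\right) \left(-5\right) \left(-2\right) = - \frac{6}{7 + \left(-6\right)^{2} - -18} \left(-5\right) \left(-5\right) \left(-2\right) = - \frac{6}{7 + 36 + 18} \cdot 25 \left(-2\right) = - \frac{6}{61} \left(-50\right) = \left(-6\right) \frac{1}{61} \left(-50\right) = \left(- \frac{6}{61}\right) \left(-50\right) = \frac{300}{61}$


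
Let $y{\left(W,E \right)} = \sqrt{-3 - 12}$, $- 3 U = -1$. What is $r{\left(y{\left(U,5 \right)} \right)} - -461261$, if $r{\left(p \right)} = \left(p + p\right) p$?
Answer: $461231$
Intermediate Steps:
$U = \frac{1}{3}$ ($U = \left(- \frac{1}{3}\right) \left(-1\right) = \frac{1}{3} \approx 0.33333$)
$y{\left(W,E \right)} = i \sqrt{15}$ ($y{\left(W,E \right)} = \sqrt{-15} = i \sqrt{15}$)
$r{\left(p \right)} = 2 p^{2}$ ($r{\left(p \right)} = 2 p p = 2 p^{2}$)
$r{\left(y{\left(U,5 \right)} \right)} - -461261 = 2 \left(i \sqrt{15}\right)^{2} - -461261 = 2 \left(-15\right) + 461261 = -30 + 461261 = 461231$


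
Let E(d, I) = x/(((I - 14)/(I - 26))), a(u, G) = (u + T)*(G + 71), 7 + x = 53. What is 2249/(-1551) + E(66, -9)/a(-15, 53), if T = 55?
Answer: -1104647/769296 ≈ -1.4359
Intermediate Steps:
x = 46 (x = -7 + 53 = 46)
a(u, G) = (55 + u)*(71 + G) (a(u, G) = (u + 55)*(G + 71) = (55 + u)*(71 + G))
E(d, I) = 46*(-26 + I)/(-14 + I) (E(d, I) = 46/(((I - 14)/(I - 26))) = 46/(((-14 + I)/(-26 + I))) = 46*((-26 + I)/(-14 + I)) = 46*(-26 + I)/(-14 + I))
2249/(-1551) + E(66, -9)/a(-15, 53) = 2249/(-1551) + (46*(-26 - 9)/(-14 - 9))/(3905 + 55*53 + 71*(-15) + 53*(-15)) = 2249*(-1/1551) + (46*(-35)/(-23))/(3905 + 2915 - 1065 - 795) = -2249/1551 + (46*(-1/23)*(-35))/4960 = -2249/1551 + 70*(1/4960) = -2249/1551 + 7/496 = -1104647/769296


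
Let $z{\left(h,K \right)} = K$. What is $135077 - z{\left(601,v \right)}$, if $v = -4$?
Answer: $135081$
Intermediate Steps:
$135077 - z{\left(601,v \right)} = 135077 - -4 = 135077 + 4 = 135081$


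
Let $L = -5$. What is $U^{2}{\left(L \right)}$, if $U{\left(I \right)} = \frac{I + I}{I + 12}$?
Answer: $\frac{100}{49} \approx 2.0408$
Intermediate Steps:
$U{\left(I \right)} = \frac{2 I}{12 + I}$
$U^{2}{\left(L \right)} = \left(2 \left(-5\right) \frac{1}{12 - 5}\right)^{2} = \left(2 \left(-5\right) \frac{1}{7}\right)^{2} = \left(- \frac{10}{7}\right)^{2} = \frac{100}{49}$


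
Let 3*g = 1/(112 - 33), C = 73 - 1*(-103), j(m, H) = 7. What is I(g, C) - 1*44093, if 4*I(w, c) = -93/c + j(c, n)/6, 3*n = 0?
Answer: -93124079/2112 ≈ -44093.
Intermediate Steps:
n = 0 (n = (⅓)*0 = 0)
C = 176 (C = 73 + 103 = 176)
g = 1/237 (g = 1/(3*(112 - 33)) = (⅓)/79 = (⅓)*(1/79) = 1/237 ≈ 0.0042194)
I(w, c) = 7/24 - 93/(4*c) (I(w, c) = (-93/c + 7/6)/4 = (7/6 - 93/c)/4 = 7/24 - 93/(4*c))
I(g, C) - 1*44093 = (1/24)*(-558 + 7*176)/176 - 1*44093 = (1/24)*(1/176)*(-558 + 1232) - 44093 = (1/24)*(1/176)*674 - 44093 = 337/2112 - 44093 = -93124079/2112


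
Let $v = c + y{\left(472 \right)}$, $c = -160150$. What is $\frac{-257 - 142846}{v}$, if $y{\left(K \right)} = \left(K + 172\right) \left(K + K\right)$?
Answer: $- \frac{47701}{149262} \approx -0.31958$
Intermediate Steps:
$y{\left(K \right)} = 2 K \left(172 + K\right)$ ($y{\left(K \right)} = \left(172 + K\right) 2 K = 2 K \left(172 + K\right)$)
$v = 447786$ ($v = -160150 + 2 \cdot 472 \left(172 + 472\right) = -160150 + 2 \cdot 472 \cdot 644 = -160150 + 607936 = 447786$)
$\frac{-257 - 142846}{v} = \frac{-257 - 142846}{447786} = \left(-257 - 142846\right) \frac{1}{447786} = \left(-143103\right) \frac{1}{447786} = - \frac{47701}{149262}$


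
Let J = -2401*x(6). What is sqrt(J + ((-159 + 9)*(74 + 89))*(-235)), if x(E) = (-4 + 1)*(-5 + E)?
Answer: 3*sqrt(639217) ≈ 2398.5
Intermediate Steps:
x(E) = 15 - 3*E (x(E) = -3*(-5 + E) = 15 - 3*E)
J = 7203 (J = -2401*(15 - 3*6) = -2401*(15 - 18) = -2401*(-3) = 7203)
sqrt(J + ((-159 + 9)*(74 + 89))*(-235)) = sqrt(7203 + ((-159 + 9)*(74 + 89))*(-235)) = sqrt(7203 - 150*163*(-235)) = sqrt(7203 - 24450*(-235)) = sqrt(7203 + 5745750) = sqrt(5752953) = 3*sqrt(639217)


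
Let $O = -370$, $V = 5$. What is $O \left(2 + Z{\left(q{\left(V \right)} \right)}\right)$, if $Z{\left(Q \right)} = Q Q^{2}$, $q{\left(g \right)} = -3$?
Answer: $9250$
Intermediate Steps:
$Z{\left(Q \right)} = Q^{3}$
$O \left(2 + Z{\left(q{\left(V \right)} \right)}\right) = - 370 \left(2 + \left(-3\right)^{3}\right) = - 370 \left(2 - 27\right) = \left(-370\right) \left(-25\right) = 9250$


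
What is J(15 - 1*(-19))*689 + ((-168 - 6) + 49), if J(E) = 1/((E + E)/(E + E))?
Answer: 564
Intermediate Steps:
J(E) = 1 (J(E) = 1/((2*E)/((2*E))) = 1/((2*E)*(1/(2*E))) = 1/1 = 1)
J(15 - 1*(-19))*689 + ((-168 - 6) + 49) = 1*689 + ((-168 - 6) + 49) = 689 + (-174 + 49) = 689 - 125 = 564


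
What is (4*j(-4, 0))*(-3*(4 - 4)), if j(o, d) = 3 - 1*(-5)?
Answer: 0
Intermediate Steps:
j(o, d) = 8 (j(o, d) = 3 + 5 = 8)
(4*j(-4, 0))*(-3*(4 - 4)) = (4*8)*(-3*(4 - 4)) = 32*(-3*0) = 32*0 = 0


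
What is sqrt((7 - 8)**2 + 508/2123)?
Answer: sqrt(5585613)/2123 ≈ 1.1132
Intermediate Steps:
sqrt((7 - 8)**2 + 508/2123) = sqrt((-1)**2 + 508*(1/2123)) = sqrt(1 + 508/2123) = sqrt(2631/2123) = sqrt(5585613)/2123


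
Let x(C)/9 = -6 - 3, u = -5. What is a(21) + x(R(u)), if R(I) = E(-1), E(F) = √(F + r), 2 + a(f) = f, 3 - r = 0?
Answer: -62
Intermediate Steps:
r = 3 (r = 3 - 1*0 = 3 + 0 = 3)
a(f) = -2 + f
E(F) = √(3 + F) (E(F) = √(F + 3) = √(3 + F))
R(I) = √2 (R(I) = √(3 - 1) = √2)
x(C) = -81 (x(C) = 9*(-6 - 3) = 9*(-9) = -81)
a(21) + x(R(u)) = (-2 + 21) - 81 = 19 - 81 = -62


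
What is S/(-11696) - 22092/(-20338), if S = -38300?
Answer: 129666679/29734156 ≈ 4.3609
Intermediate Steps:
S/(-11696) - 22092/(-20338) = -38300/(-11696) - 22092/(-20338) = -38300*(-1/11696) - 22092*(-1/20338) = 9575/2924 + 11046/10169 = 129666679/29734156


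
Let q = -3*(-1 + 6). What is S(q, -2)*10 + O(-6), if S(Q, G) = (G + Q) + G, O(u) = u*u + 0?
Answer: -154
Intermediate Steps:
O(u) = u**2 (O(u) = u**2 + 0 = u**2)
q = -15 (q = -3*5 = -15)
S(Q, G) = Q + 2*G
S(q, -2)*10 + O(-6) = (-15 + 2*(-2))*10 + (-6)**2 = (-15 - 4)*10 + 36 = -19*10 + 36 = -190 + 36 = -154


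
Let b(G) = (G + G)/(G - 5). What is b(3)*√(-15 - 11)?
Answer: -3*I*√26 ≈ -15.297*I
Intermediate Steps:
b(G) = 2*G/(-5 + G) (b(G) = (2*G)/(-5 + G) = 2*G/(-5 + G))
b(3)*√(-15 - 11) = (2*3/(-5 + 3))*√(-15 - 11) = (2*3/(-2))*√(-26) = (2*3*(-½))*(I*√26) = -3*I*√26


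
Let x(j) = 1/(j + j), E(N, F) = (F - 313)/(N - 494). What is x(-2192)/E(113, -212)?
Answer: -127/767200 ≈ -0.00016554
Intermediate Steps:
E(N, F) = (-313 + F)/(-494 + N)
x(j) = 1/(2*j)
x(-2192)/E(113, -212) = ((½)/(-2192))/(((-313 - 212)/(-494 + 113))) = ((½)*(-1/2192))/((-525/(-381))) = -1/(4384*((-1/381*(-525)))) = -1/(4384*175/127) = -1/4384*127/175 = -127/767200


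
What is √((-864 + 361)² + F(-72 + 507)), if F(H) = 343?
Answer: 2*√63338 ≈ 503.34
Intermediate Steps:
√((-864 + 361)² + F(-72 + 507)) = √((-864 + 361)² + 343) = √((-503)² + 343) = √(253009 + 343) = √253352 = 2*√63338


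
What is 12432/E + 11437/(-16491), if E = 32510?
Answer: -83400379/268061205 ≈ -0.31112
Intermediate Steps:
12432/E + 11437/(-16491) = 12432/32510 + 11437/(-16491) = 12432*(1/32510) + 11437*(-1/16491) = 6216/16255 - 11437/16491 = -83400379/268061205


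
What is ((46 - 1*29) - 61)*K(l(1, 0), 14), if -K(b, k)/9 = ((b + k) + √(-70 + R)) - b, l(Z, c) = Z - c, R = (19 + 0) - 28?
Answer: 5544 + 396*I*√79 ≈ 5544.0 + 3519.7*I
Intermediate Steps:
R = -9 (R = 19 - 28 = -9)
K(b, k) = -9*k - 9*I*√79 (K(b, k) = -9*(((b + k) + √(-70 - 9)) - b) = -9*(((b + k) + √(-79)) - b) = -9*(((b + k) + I*√79) - b) = -9*((b + k + I*√79) - b) = -9*(k + I*√79) = -9*k - 9*I*√79)
((46 - 1*29) - 61)*K(l(1, 0), 14) = ((46 - 1*29) - 61)*(-9*14 - 9*I*√79) = ((46 - 29) - 61)*(-126 - 9*I*√79) = (17 - 61)*(-126 - 9*I*√79) = -44*(-126 - 9*I*√79) = 5544 + 396*I*√79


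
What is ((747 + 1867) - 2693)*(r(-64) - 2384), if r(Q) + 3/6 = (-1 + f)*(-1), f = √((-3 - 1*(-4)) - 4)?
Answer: 376593/2 + 79*I*√3 ≈ 1.883e+5 + 136.83*I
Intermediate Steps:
f = I*√3 (f = √((-3 + 4) - 4) = √(1 - 4) = √(-3) = I*√3 ≈ 1.732*I)
r(Q) = ½ - I*√3 (r(Q) = -½ + (-1 + I*√3)*(-1) = -½ + (1 - I*√3) = ½ - I*√3)
((747 + 1867) - 2693)*(r(-64) - 2384) = ((747 + 1867) - 2693)*((½ - I*√3) - 2384) = (2614 - 2693)*(-4767/2 - I*√3) = -79*(-4767/2 - I*√3) = 376593/2 + 79*I*√3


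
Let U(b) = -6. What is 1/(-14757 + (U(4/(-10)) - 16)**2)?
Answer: -1/14273 ≈ -7.0062e-5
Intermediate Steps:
1/(-14757 + (U(4/(-10)) - 16)**2) = 1/(-14757 + (-6 - 16)**2) = 1/(-14757 + (-22)**2) = 1/(-14757 + 484) = 1/(-14273) = -1/14273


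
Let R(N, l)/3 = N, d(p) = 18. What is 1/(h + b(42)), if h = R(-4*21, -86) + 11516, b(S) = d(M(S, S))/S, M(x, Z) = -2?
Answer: 7/78851 ≈ 8.8775e-5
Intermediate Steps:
R(N, l) = 3*N
b(S) = 18/S
h = 11264 (h = 3*(-4*21) + 11516 = 3*(-84) + 11516 = -252 + 11516 = 11264)
1/(h + b(42)) = 1/(11264 + 18/42) = 1/(11264 + 18*(1/42)) = 1/(11264 + 3/7) = 1/(78851/7) = 7/78851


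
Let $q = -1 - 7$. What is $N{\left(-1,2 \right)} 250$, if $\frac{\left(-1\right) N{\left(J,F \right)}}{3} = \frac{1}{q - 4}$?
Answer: $\frac{125}{2} \approx 62.5$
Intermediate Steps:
$q = -8$ ($q = -1 - 7 = -8$)
$N{\left(J,F \right)} = \frac{1}{4}$ ($N{\left(J,F \right)} = - \frac{3}{-8 - 4} = - \frac{3}{-12} = \left(-3\right) \left(- \frac{1}{12}\right) = \frac{1}{4}$)
$N{\left(-1,2 \right)} 250 = \frac{1}{4} \cdot 250 = \frac{125}{2}$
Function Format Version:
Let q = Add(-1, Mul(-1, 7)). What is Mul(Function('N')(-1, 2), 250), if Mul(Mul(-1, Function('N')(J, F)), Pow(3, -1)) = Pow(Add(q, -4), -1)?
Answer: Rational(125, 2) ≈ 62.500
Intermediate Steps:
q = -8 (q = Add(-1, -7) = -8)
Function('N')(J, F) = Rational(1, 4) (Function('N')(J, F) = Mul(-3, Pow(Add(-8, -4), -1)) = Mul(-3, Pow(-12, -1)) = Mul(-3, Rational(-1, 12)) = Rational(1, 4))
Mul(Function('N')(-1, 2), 250) = Mul(Rational(1, 4), 250) = Rational(125, 2)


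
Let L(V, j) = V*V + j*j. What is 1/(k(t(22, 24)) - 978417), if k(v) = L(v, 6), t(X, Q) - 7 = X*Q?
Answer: -1/692156 ≈ -1.4448e-6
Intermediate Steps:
L(V, j) = V² + j²
t(X, Q) = 7 + Q*X (t(X, Q) = 7 + X*Q = 7 + Q*X)
k(v) = 36 + v² (k(v) = v² + 6² = v² + 36 = 36 + v²)
1/(k(t(22, 24)) - 978417) = 1/((36 + (7 + 24*22)²) - 978417) = 1/((36 + (7 + 528)²) - 978417) = 1/((36 + 535²) - 978417) = 1/((36 + 286225) - 978417) = 1/(286261 - 978417) = 1/(-692156) = -1/692156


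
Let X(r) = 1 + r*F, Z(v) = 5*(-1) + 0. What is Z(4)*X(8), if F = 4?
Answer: -165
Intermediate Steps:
Z(v) = -5 (Z(v) = -5 + 0 = -5)
X(r) = 1 + 4*r (X(r) = 1 + r*4 = 1 + 4*r)
Z(4)*X(8) = -5*(1 + 4*8) = -5*(1 + 32) = -5*33 = -165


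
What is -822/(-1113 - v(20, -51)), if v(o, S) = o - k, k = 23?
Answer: 137/185 ≈ 0.74054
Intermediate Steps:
v(o, S) = -23 + o (v(o, S) = o - 1*23 = o - 23 = -23 + o)
-822/(-1113 - v(20, -51)) = -822/(-1113 - (-23 + 20)) = -822/(-1113 - 1*(-3)) = -822/(-1113 + 3) = -822/(-1110) = -822*(-1/1110) = 137/185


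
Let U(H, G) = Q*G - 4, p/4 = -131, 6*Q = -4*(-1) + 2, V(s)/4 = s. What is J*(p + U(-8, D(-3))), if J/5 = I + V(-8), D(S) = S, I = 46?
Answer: -37170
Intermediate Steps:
V(s) = 4*s
J = 70 (J = 5*(46 + 4*(-8)) = 5*(46 - 32) = 5*14 = 70)
Q = 1 (Q = (-4*(-1) + 2)/6 = (4 + 2)/6 = (1/6)*6 = 1)
p = -524 (p = 4*(-131) = -524)
U(H, G) = -4 + G (U(H, G) = 1*G - 4 = G - 4 = -4 + G)
J*(p + U(-8, D(-3))) = 70*(-524 + (-4 - 3)) = 70*(-524 - 7) = 70*(-531) = -37170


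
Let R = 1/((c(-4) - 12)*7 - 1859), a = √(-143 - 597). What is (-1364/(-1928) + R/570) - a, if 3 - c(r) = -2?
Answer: 185428739/262101960 - 2*I*√185 ≈ 0.70747 - 27.203*I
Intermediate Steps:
a = 2*I*√185 (a = √(-740) = 2*I*√185 ≈ 27.203*I)
c(r) = 5 (c(r) = 3 - 1*(-2) = 3 + 2 = 5)
R = -1/1908 (R = 1/((5 - 12)*7 - 1859) = 1/(-7*7 - 1859) = 1/(-49 - 1859) = 1/(-1908) = -1/1908 ≈ -0.00052411)
(-1364/(-1928) + R/570) - a = (-1364/(-1928) - 1/1908/570) - 2*I*√185 = (-1364*(-1/1928) - 1/1908*1/570) - 2*I*√185 = (341/482 - 1/1087560) - 2*I*√185 = 185428739/262101960 - 2*I*√185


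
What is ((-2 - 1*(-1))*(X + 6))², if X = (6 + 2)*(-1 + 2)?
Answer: 196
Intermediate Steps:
X = 8 (X = 8*1 = 8)
((-2 - 1*(-1))*(X + 6))² = ((-2 - 1*(-1))*(8 + 6))² = ((-2 + 1)*14)² = (-1*14)² = (-14)² = 196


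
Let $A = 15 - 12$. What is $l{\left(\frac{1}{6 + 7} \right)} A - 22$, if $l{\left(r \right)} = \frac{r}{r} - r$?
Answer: $- \frac{250}{13} \approx -19.231$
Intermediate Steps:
$A = 3$
$l{\left(r \right)} = 1 - r$
$l{\left(\frac{1}{6 + 7} \right)} A - 22 = \left(1 - \frac{1}{6 + 7}\right) 3 - 22 = \left(1 - \frac{1}{13}\right) 3 - 22 = \frac{12}{13} \cdot 3 - 22 = \frac{36}{13} - 22 = - \frac{250}{13}$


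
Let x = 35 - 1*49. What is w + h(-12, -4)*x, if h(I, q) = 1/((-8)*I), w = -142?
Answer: -6823/48 ≈ -142.15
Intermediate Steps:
x = -14 (x = 35 - 49 = -14)
h(I, q) = -1/(8*I)
w + h(-12, -4)*x = -142 - 1/8/(-12)*(-14) = -142 - 1/8*(-1/12)*(-14) = -142 + (1/96)*(-14) = -142 - 7/48 = -6823/48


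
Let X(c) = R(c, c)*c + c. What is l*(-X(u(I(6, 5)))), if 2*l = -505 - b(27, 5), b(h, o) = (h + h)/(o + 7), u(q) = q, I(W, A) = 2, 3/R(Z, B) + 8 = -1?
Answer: 1019/3 ≈ 339.67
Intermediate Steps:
R(Z, B) = -1/3 (R(Z, B) = 3/(-8 - 1) = 3/(-9) = 3*(-1/9) = -1/3)
b(h, o) = 2*h/(7 + o) (b(h, o) = (2*h)/(7 + o) = 2*h/(7 + o))
X(c) = 2*c/3 (X(c) = -c/3 + c = 2*c/3)
l = -1019/4 (l = (-505 - 2*27/(7 + 5))/2 = (-505 - 2*27/12)/2 = (-505 - 1*9/2)/2 = (-505 - 9/2)/2 = (1/2)*(-1019/2) = -1019/4 ≈ -254.75)
l*(-X(u(I(6, 5)))) = -(-1019)*(2/3)*2/4 = -(-1019)*4/(4*3) = -1019/4*(-4/3) = 1019/3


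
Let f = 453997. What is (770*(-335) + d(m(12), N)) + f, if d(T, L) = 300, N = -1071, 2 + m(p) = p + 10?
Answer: 196347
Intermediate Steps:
m(p) = 8 + p (m(p) = -2 + (p + 10) = -2 + (10 + p) = 8 + p)
(770*(-335) + d(m(12), N)) + f = (770*(-335) + 300) + 453997 = (-257950 + 300) + 453997 = -257650 + 453997 = 196347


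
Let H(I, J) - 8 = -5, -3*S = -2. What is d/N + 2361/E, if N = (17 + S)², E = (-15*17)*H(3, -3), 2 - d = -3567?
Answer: 5980172/716295 ≈ 8.3488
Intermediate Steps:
S = ⅔ (S = -⅓*(-2) = ⅔ ≈ 0.66667)
d = 3569 (d = 2 - 1*(-3567) = 2 + 3567 = 3569)
H(I, J) = 3 (H(I, J) = 8 - 5 = 3)
E = -765 (E = -15*17*3 = -255*3 = -765)
N = 2809/9 (N = (17 + ⅔)² = (53/3)² = 2809/9 ≈ 312.11)
d/N + 2361/E = 3569/(2809/9) + 2361/(-765) = 3569*(9/2809) + 2361*(-1/765) = 32121/2809 - 787/255 = 5980172/716295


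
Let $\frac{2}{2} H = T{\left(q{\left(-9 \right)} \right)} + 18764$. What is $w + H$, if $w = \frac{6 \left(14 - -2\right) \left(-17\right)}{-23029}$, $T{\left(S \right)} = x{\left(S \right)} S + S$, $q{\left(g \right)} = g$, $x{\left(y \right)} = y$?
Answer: $\frac{433775876}{23029} \approx 18836.0$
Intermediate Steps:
$T{\left(S \right)} = S + S^{2}$ ($T{\left(S \right)} = S S + S = S^{2} + S = S + S^{2}$)
$H = 18836$ ($H = - 9 \left(1 - 9\right) + 18764 = \left(-9\right) \left(-8\right) + 18764 = 72 + 18764 = 18836$)
$w = \frac{1632}{23029}$ ($w = 6 \left(14 + 2\right) \left(-17\right) \left(- \frac{1}{23029}\right) = 6 \cdot 16 \left(-17\right) \left(- \frac{1}{23029}\right) = 96 \left(-17\right) \left(- \frac{1}{23029}\right) = \left(-1632\right) \left(- \frac{1}{23029}\right) = \frac{1632}{23029} \approx 0.070867$)
$w + H = \frac{1632}{23029} + 18836 = \frac{433775876}{23029}$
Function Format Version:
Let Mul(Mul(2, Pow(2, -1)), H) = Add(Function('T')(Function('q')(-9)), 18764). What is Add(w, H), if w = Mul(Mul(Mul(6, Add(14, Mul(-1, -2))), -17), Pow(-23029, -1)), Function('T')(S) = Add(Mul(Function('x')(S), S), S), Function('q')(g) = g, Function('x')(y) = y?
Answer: Rational(433775876, 23029) ≈ 18836.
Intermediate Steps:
Function('T')(S) = Add(S, Pow(S, 2)) (Function('T')(S) = Add(Mul(S, S), S) = Add(Pow(S, 2), S) = Add(S, Pow(S, 2)))
H = 18836 (H = Add(Mul(-9, Add(1, -9)), 18764) = Add(Mul(-9, -8), 18764) = Add(72, 18764) = 18836)
w = Rational(1632, 23029) (w = Mul(Mul(Mul(6, Add(14, 2)), -17), Rational(-1, 23029)) = Mul(Mul(Mul(6, 16), -17), Rational(-1, 23029)) = Mul(Mul(96, -17), Rational(-1, 23029)) = Mul(-1632, Rational(-1, 23029)) = Rational(1632, 23029) ≈ 0.070867)
Add(w, H) = Add(Rational(1632, 23029), 18836) = Rational(433775876, 23029)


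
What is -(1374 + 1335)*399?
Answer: -1080891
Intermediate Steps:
-(1374 + 1335)*399 = -2709*399 = -1*1080891 = -1080891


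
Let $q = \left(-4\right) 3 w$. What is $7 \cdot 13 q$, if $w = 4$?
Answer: $-4368$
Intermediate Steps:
$q = -48$ ($q = \left(-4\right) 3 \cdot 4 = \left(-12\right) 4 = -48$)
$7 \cdot 13 q = 7 \cdot 13 \left(-48\right) = 91 \left(-48\right) = -4368$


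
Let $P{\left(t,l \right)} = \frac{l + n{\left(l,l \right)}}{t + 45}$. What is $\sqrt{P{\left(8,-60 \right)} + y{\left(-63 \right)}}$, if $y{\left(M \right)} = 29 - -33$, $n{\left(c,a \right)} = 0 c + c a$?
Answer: $\frac{\sqrt{361778}}{53} \approx 11.349$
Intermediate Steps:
$n{\left(c,a \right)} = a c$ ($n{\left(c,a \right)} = 0 + a c = a c$)
$P{\left(t,l \right)} = \frac{l + l^{2}}{45 + t}$ ($P{\left(t,l \right)} = \frac{l + l l}{t + 45} = \frac{l + l^{2}}{45 + t}$)
$y{\left(M \right)} = 62$ ($y{\left(M \right)} = 29 + 33 = 62$)
$\sqrt{P{\left(8,-60 \right)} + y{\left(-63 \right)}} = \sqrt{- \frac{60 \left(1 - 60\right)}{45 + 8} + 62} = \sqrt{\left(-60\right) \frac{1}{53} \left(-59\right) + 62} = \sqrt{\frac{3540}{53} + 62} = \sqrt{\frac{6826}{53}} = \frac{\sqrt{361778}}{53}$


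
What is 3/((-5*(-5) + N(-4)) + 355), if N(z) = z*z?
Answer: 1/132 ≈ 0.0075758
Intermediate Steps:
N(z) = z²
3/((-5*(-5) + N(-4)) + 355) = 3/((-5*(-5) + (-4)²) + 355) = 3/((25 + 16) + 355) = 3/(41 + 355) = 3/396 = (1/396)*3 = 1/132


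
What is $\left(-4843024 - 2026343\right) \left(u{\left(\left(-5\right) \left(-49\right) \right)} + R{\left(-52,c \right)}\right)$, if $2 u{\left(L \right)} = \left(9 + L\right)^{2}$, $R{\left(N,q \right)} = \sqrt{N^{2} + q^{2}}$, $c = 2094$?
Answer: $-221592040686 - 13738734 \sqrt{1096885} \approx -2.3598 \cdot 10^{11}$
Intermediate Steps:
$u{\left(L \right)} = \frac{\left(9 + L\right)^{2}}{2}$
$\left(-4843024 - 2026343\right) \left(u{\left(\left(-5\right) \left(-49\right) \right)} + R{\left(-52,c \right)}\right) = \left(-4843024 - 2026343\right) \left(\frac{\left(9 - -245\right)^{2}}{2} + \sqrt{\left(-52\right)^{2} + 2094^{2}}\right) = - 6869367 \left(\frac{\left(9 + 245\right)^{2}}{2} + \sqrt{2704 + 4384836}\right) = - 6869367 \left(\frac{254^{2}}{2} + \sqrt{4387540}\right) = - 6869367 \left(\frac{1}{2} \cdot 64516 + 2 \sqrt{1096885}\right) = - 6869367 \left(32258 + 2 \sqrt{1096885}\right) = -221592040686 - 13738734 \sqrt{1096885}$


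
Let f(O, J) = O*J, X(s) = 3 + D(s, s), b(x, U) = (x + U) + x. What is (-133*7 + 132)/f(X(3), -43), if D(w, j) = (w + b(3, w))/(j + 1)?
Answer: 799/258 ≈ 3.0969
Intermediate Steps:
b(x, U) = U + 2*x (b(x, U) = (U + x) + x = U + 2*x)
D(w, j) = (6 + 2*w)/(1 + j) (D(w, j) = (w + (w + 2*3))/(j + 1) = (w + (w + 6))/(1 + j) = (w + (6 + w))/(1 + j) = (6 + 2*w)/(1 + j))
X(s) = 3 + 2*(3 + s)/(1 + s)
f(O, J) = J*O
(-133*7 + 132)/f(X(3), -43) = (-133*7 + 132)/((-43*(9 + 5*3)/(1 + 3))) = (-931 + 132)/((-43*(9 + 15)/4)) = -799/((-43*24/4)) = -799/((-43*6)) = -799/(-258) = -799*(-1/258) = 799/258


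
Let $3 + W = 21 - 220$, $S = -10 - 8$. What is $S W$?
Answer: $3636$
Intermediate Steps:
$S = -18$ ($S = -10 - 8 = -18$)
$W = -202$ ($W = -3 + \left(21 - 220\right) = -3 - 199 = -202$)
$S W = \left(-18\right) \left(-202\right) = 3636$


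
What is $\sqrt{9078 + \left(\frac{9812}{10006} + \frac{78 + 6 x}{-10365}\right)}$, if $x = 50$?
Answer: $\frac{\sqrt{2712641823015882530}}{17285365} \approx 95.283$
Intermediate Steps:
$\sqrt{9078 + \left(\frac{9812}{10006} + \frac{78 + 6 x}{-10365}\right)} = \sqrt{9078 + \left(\frac{9812}{10006} + \frac{78 + 6 \cdot 50}{-10365}\right)} = \sqrt{9078 + \left(9812 \cdot \frac{1}{10006} + \left(78 + 300\right) \left(- \frac{1}{10365}\right)\right)} = \sqrt{9078 + \left(\frac{4906}{5003} + 378 \left(- \frac{1}{10365}\right)\right)} = \sqrt{9078 + \left(\frac{4906}{5003} - \frac{126}{3455}\right)} = \sqrt{9078 + \frac{16319852}{17285365}} = \sqrt{\frac{156932863322}{17285365}} = \frac{\sqrt{2712641823015882530}}{17285365}$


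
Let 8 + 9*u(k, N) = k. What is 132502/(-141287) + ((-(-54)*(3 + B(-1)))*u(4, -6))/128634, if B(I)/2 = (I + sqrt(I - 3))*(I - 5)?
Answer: -2849187598/3029051993 + 96*I/21439 ≈ -0.94062 + 0.0044778*I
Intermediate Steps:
u(k, N) = -8/9 + k/9
B(I) = 2*(-5 + I)*(I + sqrt(-3 + I)) (B(I) = 2*((I + sqrt(I - 3))*(I - 5)) = 2*((I + sqrt(-3 + I))*(-5 + I)) = 2*((-5 + I)*(I + sqrt(-3 + I))) = 2*(-5 + I)*(I + sqrt(-3 + I)))
132502/(-141287) + ((-(-54)*(3 + B(-1)))*u(4, -6))/128634 = 132502/(-141287) + ((-(-54)*(3 + (-10*(-1) - 10*sqrt(-3 - 1) + 2*(-1)**2 + 2*(-1)*sqrt(-3 - 1))))*(-8/9 + (1/9)*4))/128634 = 132502*(-1/141287) + ((-(-54)*(3 + (10 - 20*I + 2*1 + 2*(-1)*sqrt(-4))))*(-8/9 + 4/9))*(1/128634) = -132502/141287 + (-(-54)*(3 + (10 - 20*I + 2 + 2*(-1)*(2*I)))*(-4/9))*(1/128634) = -132502/141287 + (-(-54)*(3 + (10 - 20*I + 2 - 4*I))*(-4/9))*(1/128634) = -132502/141287 + (-(-54)*(3 + (12 - 24*I))*(-4/9))*(1/128634) = -132502/141287 + (-(-54)*(15 - 24*I)*(-4/9))*(1/128634) = -132502/141287 + (-18*(-45 + 72*I)*(-4/9))*(1/128634) = -132502/141287 + ((810 - 1296*I)*(-4/9))*(1/128634) = -132502/141287 + (-360 + 576*I)*(1/128634) = -132502/141287 + (-60/21439 + 96*I/21439) = -2849187598/3029051993 + 96*I/21439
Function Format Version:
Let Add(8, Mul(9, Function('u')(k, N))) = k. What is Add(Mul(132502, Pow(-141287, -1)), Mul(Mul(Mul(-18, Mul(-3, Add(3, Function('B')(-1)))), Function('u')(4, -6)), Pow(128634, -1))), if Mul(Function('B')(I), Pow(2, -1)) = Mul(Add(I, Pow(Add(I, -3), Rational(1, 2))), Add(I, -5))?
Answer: Add(Rational(-2849187598, 3029051993), Mul(Rational(96, 21439), I)) ≈ Add(-0.94062, Mul(0.0044778, I))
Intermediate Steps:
Function('u')(k, N) = Add(Rational(-8, 9), Mul(Rational(1, 9), k))
Function('B')(I) = Mul(2, Add(-5, I), Add(I, Pow(Add(-3, I), Rational(1, 2)))) (Function('B')(I) = Mul(2, Mul(Add(I, Pow(Add(I, -3), Rational(1, 2))), Add(I, -5))) = Mul(2, Mul(Add(I, Pow(Add(-3, I), Rational(1, 2))), Add(-5, I))) = Mul(2, Mul(Add(-5, I), Add(I, Pow(Add(-3, I), Rational(1, 2))))) = Mul(2, Add(-5, I), Add(I, Pow(Add(-3, I), Rational(1, 2)))))
Add(Mul(132502, Pow(-141287, -1)), Mul(Mul(Mul(-18, Mul(-3, Add(3, Function('B')(-1)))), Function('u')(4, -6)), Pow(128634, -1))) = Add(Mul(132502, Pow(-141287, -1)), Mul(Mul(Mul(-18, Mul(-3, Add(3, Add(Mul(-10, -1), Mul(-10, Pow(Add(-3, -1), Rational(1, 2))), Mul(2, Pow(-1, 2)), Mul(2, -1, Pow(Add(-3, -1), Rational(1, 2))))))), Add(Rational(-8, 9), Mul(Rational(1, 9), 4))), Pow(128634, -1))) = Add(Mul(132502, Rational(-1, 141287)), Mul(Mul(Mul(-18, Mul(-3, Add(3, Add(10, Mul(-10, Pow(-4, Rational(1, 2))), Mul(2, 1), Mul(2, -1, Pow(-4, Rational(1, 2))))))), Add(Rational(-8, 9), Rational(4, 9))), Rational(1, 128634))) = Add(Rational(-132502, 141287), Mul(Mul(Mul(-18, Mul(-3, Add(3, Add(10, Mul(-10, Mul(2, I)), 2, Mul(2, -1, Mul(2, I)))))), Rational(-4, 9)), Rational(1, 128634))) = Add(Rational(-132502, 141287), Mul(Mul(Mul(-18, Mul(-3, Add(3, Add(10, Mul(-20, I), 2, Mul(-4, I))))), Rational(-4, 9)), Rational(1, 128634))) = Add(Rational(-132502, 141287), Mul(Mul(Mul(-18, Mul(-3, Add(3, Add(12, Mul(-24, I))))), Rational(-4, 9)), Rational(1, 128634))) = Add(Rational(-132502, 141287), Mul(Mul(Mul(-18, Mul(-3, Add(15, Mul(-24, I)))), Rational(-4, 9)), Rational(1, 128634))) = Add(Rational(-132502, 141287), Mul(Mul(Mul(-18, Add(-45, Mul(72, I))), Rational(-4, 9)), Rational(1, 128634))) = Add(Rational(-132502, 141287), Mul(Mul(Add(810, Mul(-1296, I)), Rational(-4, 9)), Rational(1, 128634))) = Add(Rational(-132502, 141287), Mul(Add(-360, Mul(576, I)), Rational(1, 128634))) = Add(Rational(-132502, 141287), Add(Rational(-60, 21439), Mul(Rational(96, 21439), I))) = Add(Rational(-2849187598, 3029051993), Mul(Rational(96, 21439), I))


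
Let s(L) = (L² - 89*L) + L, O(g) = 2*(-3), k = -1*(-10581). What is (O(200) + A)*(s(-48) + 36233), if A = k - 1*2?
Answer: 452112053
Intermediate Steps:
k = 10581
O(g) = -6
A = 10579 (A = 10581 - 1*2 = 10581 - 2 = 10579)
s(L) = L² - 88*L
(O(200) + A)*(s(-48) + 36233) = (-6 + 10579)*(-48*(-88 - 48) + 36233) = 10573*(-48*(-136) + 36233) = 10573*(6528 + 36233) = 10573*42761 = 452112053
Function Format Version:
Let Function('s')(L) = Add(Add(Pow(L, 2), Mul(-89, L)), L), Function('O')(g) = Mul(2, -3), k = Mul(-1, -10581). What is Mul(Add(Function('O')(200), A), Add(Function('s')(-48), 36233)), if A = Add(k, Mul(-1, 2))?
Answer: 452112053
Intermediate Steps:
k = 10581
Function('O')(g) = -6
A = 10579 (A = Add(10581, Mul(-1, 2)) = Add(10581, -2) = 10579)
Function('s')(L) = Add(Pow(L, 2), Mul(-88, L))
Mul(Add(Function('O')(200), A), Add(Function('s')(-48), 36233)) = Mul(Add(-6, 10579), Add(Mul(-48, Add(-88, -48)), 36233)) = Mul(10573, Add(Mul(-48, -136), 36233)) = Mul(10573, Add(6528, 36233)) = Mul(10573, 42761) = 452112053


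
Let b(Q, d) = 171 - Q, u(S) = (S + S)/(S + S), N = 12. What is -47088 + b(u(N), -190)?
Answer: -46918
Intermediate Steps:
u(S) = 1 (u(S) = (2*S)/((2*S)) = (2*S)*(1/(2*S)) = 1)
-47088 + b(u(N), -190) = -47088 + (171 - 1*1) = -47088 + (171 - 1) = -47088 + 170 = -46918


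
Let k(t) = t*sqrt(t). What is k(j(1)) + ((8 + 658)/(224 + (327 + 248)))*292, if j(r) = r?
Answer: 195271/799 ≈ 244.39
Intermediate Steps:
k(t) = t**(3/2)
k(j(1)) + ((8 + 658)/(224 + (327 + 248)))*292 = 1**(3/2) + ((8 + 658)/(224 + (327 + 248)))*292 = 1 + (666/(224 + 575))*292 = 1 + (666/799)*292 = 1 + 194472/799 = 195271/799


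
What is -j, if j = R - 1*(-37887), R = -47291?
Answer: 9404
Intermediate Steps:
j = -9404 (j = -47291 - 1*(-37887) = -47291 + 37887 = -9404)
-j = -1*(-9404) = 9404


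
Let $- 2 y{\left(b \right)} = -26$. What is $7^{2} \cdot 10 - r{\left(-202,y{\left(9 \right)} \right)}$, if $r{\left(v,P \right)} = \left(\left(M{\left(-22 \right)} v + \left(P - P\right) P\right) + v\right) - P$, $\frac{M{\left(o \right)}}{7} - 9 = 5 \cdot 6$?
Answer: $55851$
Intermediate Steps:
$M{\left(o \right)} = 273$ ($M{\left(o \right)} = 63 + 7 \cdot 5 \cdot 6 = 63 + 7 \cdot 30 = 63 + 210 = 273$)
$y{\left(b \right)} = 13$ ($y{\left(b \right)} = \left(- \frac{1}{2}\right) \left(-26\right) = 13$)
$r{\left(v,P \right)} = - P + 274 v$ ($r{\left(v,P \right)} = \left(\left(273 v + \left(P - P\right) P\right) + v\right) - P = \left(\left(273 v + 0 P\right) + v\right) - P = \left(\left(273 v + 0\right) + v\right) - P = \left(273 v + v\right) - P = 274 v - P = - P + 274 v$)
$7^{2} \cdot 10 - r{\left(-202,y{\left(9 \right)} \right)} = 7^{2} \cdot 10 - \left(\left(-1\right) 13 + 274 \left(-202\right)\right) = 49 \cdot 10 - \left(-13 - 55348\right) = 490 - -55361 = 490 + 55361 = 55851$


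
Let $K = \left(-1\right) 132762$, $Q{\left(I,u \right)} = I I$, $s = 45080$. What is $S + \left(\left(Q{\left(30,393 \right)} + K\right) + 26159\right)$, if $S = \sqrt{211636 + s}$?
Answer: $-105703 + 6 \sqrt{7131} \approx -1.052 \cdot 10^{5}$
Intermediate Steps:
$Q{\left(I,u \right)} = I^{2}$
$K = -132762$
$S = 6 \sqrt{7131}$ ($S = \sqrt{211636 + 45080} = \sqrt{256716} = 6 \sqrt{7131} \approx 506.67$)
$S + \left(\left(Q{\left(30,393 \right)} + K\right) + 26159\right) = 6 \sqrt{7131} + \left(\left(30^{2} - 132762\right) + 26159\right) = 6 \sqrt{7131} + \left(\left(900 - 132762\right) + 26159\right) = 6 \sqrt{7131} + \left(-131862 + 26159\right) = 6 \sqrt{7131} - 105703 = -105703 + 6 \sqrt{7131}$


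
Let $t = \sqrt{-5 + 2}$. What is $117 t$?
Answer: $117 i \sqrt{3} \approx 202.65 i$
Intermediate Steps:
$t = i \sqrt{3}$ ($t = \sqrt{-3} = i \sqrt{3} \approx 1.732 i$)
$117 t = 117 i \sqrt{3}$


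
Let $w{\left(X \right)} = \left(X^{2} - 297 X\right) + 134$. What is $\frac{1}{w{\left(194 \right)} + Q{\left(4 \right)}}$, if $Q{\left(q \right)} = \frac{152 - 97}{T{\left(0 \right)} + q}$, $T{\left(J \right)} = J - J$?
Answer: $- \frac{4}{79337} \approx -5.0418 \cdot 10^{-5}$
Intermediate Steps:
$w{\left(X \right)} = 134 + X^{2} - 297 X$
$T{\left(J \right)} = 0$
$Q{\left(q \right)} = \frac{55}{q}$ ($Q{\left(q \right)} = \frac{152 - 97}{0 + q} = \frac{55}{q}$)
$\frac{1}{w{\left(194 \right)} + Q{\left(4 \right)}} = \frac{1}{\left(134 + 194^{2} - 57618\right) + \frac{55}{4}} = \frac{1}{\left(134 + 37636 - 57618\right) + 55 \cdot \frac{1}{4}} = \frac{1}{-19848 + \frac{55}{4}} = \frac{1}{- \frac{79337}{4}} = - \frac{4}{79337}$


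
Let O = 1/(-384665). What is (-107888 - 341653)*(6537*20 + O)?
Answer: -22607912328686559/384665 ≈ -5.8773e+10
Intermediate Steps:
O = -1/384665 ≈ -2.5997e-6
(-107888 - 341653)*(6537*20 + O) = (-107888 - 341653)*(6537*20 - 1/384665) = -449541*(130740 - 1/384665) = -449541*50291102099/384665 = -22607912328686559/384665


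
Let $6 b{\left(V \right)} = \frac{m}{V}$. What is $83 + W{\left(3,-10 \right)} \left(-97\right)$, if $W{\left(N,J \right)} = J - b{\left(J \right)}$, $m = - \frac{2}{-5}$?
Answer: $\frac{157853}{150} \approx 1052.4$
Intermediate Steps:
$m = \frac{2}{5}$ ($m = \left(-2\right) \left(- \frac{1}{5}\right) = \frac{2}{5} \approx 0.4$)
$b{\left(V \right)} = \frac{1}{15 V}$ ($b{\left(V \right)} = \frac{\frac{2}{5} \frac{1}{V}}{6} = \frac{1}{15 V}$)
$W{\left(N,J \right)} = J - \frac{1}{15 J}$
$83 + W{\left(3,-10 \right)} \left(-97\right) = 83 + \left(-10 - \frac{1}{15 \left(-10\right)}\right) \left(-97\right) = 83 + \left(-10 - - \frac{1}{150}\right) \left(-97\right) = 83 + \left(-10 + \frac{1}{150}\right) \left(-97\right) = 83 - - \frac{145403}{150} = 83 + \frac{145403}{150} = \frac{157853}{150}$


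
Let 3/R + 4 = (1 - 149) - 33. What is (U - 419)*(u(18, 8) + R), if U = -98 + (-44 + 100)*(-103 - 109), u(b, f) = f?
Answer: -18298553/185 ≈ -98911.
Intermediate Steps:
U = -11970 (U = -98 + 56*(-212) = -98 - 11872 = -11970)
R = -3/185 (R = 3/(-4 + ((1 - 149) - 33)) = 3/(-4 + (-148 - 33)) = 3/(-4 - 181) = 3/(-185) = 3*(-1/185) = -3/185 ≈ -0.016216)
(U - 419)*(u(18, 8) + R) = (-11970 - 419)*(8 - 3/185) = -12389*1477/185 = -18298553/185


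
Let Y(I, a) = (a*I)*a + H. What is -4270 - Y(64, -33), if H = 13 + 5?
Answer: -73984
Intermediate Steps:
H = 18
Y(I, a) = 18 + I*a² (Y(I, a) = (a*I)*a + 18 = (I*a)*a + 18 = I*a² + 18 = 18 + I*a²)
-4270 - Y(64, -33) = -4270 - (18 + 64*(-33)²) = -4270 - (18 + 64*1089) = -4270 - (18 + 69696) = -4270 - 1*69714 = -4270 - 69714 = -73984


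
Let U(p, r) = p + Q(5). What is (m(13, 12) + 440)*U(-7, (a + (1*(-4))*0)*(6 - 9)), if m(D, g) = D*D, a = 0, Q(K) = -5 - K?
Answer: -10353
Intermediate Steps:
m(D, g) = D**2
U(p, r) = -10 + p (U(p, r) = p + (-5 - 1*5) = p + (-5 - 5) = p - 10 = -10 + p)
(m(13, 12) + 440)*U(-7, (a + (1*(-4))*0)*(6 - 9)) = (13**2 + 440)*(-10 - 7) = (169 + 440)*(-17) = 609*(-17) = -10353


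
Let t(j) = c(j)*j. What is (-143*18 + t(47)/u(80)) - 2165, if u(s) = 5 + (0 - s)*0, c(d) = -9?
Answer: -24118/5 ≈ -4823.6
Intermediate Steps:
t(j) = -9*j
u(s) = 5 (u(s) = 5 - s*0 = 5 + 0 = 5)
(-143*18 + t(47)/u(80)) - 2165 = (-143*18 - 9*47/5) - 2165 = (-2574 - 423*1/5) - 2165 = (-2574 - 423/5) - 2165 = -13293/5 - 2165 = -24118/5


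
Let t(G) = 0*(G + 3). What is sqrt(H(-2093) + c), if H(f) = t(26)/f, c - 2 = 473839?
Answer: 3*sqrt(52649) ≈ 688.36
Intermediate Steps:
t(G) = 0 (t(G) = 0*(3 + G) = 0)
c = 473841 (c = 2 + 473839 = 473841)
H(f) = 0 (H(f) = 0/f = 0)
sqrt(H(-2093) + c) = sqrt(0 + 473841) = sqrt(473841) = 3*sqrt(52649)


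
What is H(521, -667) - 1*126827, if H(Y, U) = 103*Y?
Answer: -73164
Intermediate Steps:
H(521, -667) - 1*126827 = 103*521 - 1*126827 = 53663 - 126827 = -73164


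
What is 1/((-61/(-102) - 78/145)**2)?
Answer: 218744100/790321 ≈ 276.78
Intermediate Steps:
1/((-61/(-102) - 78/145)**2) = 1/((-61*(-1/102) - 78*1/145)**2) = 1/((61/102 - 78/145)**2) = 1/((889/14790)**2) = 1/(790321/218744100) = 218744100/790321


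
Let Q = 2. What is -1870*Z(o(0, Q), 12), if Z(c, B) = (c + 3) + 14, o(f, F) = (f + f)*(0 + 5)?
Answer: -31790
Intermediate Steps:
o(f, F) = 10*f (o(f, F) = (2*f)*5 = 10*f)
Z(c, B) = 17 + c (Z(c, B) = (3 + c) + 14 = 17 + c)
-1870*Z(o(0, Q), 12) = -1870*(17 + 10*0) = -1870*(17 + 0) = -1870*17 = -31790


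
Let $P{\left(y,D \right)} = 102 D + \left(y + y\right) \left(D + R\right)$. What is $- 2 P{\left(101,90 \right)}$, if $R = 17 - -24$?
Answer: $-71284$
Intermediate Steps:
$R = 41$ ($R = 17 + 24 = 41$)
$P{\left(y,D \right)} = 102 D + 2 y \left(41 + D\right)$ ($P{\left(y,D \right)} = 102 D + \left(y + y\right) \left(D + 41\right) = 102 D + 2 y \left(41 + D\right)$)
$- 2 P{\left(101,90 \right)} = - 2 \left(82 \cdot 101 + 102 \cdot 90 + 2 \cdot 90 \cdot 101\right) = - 2 \left(8282 + 9180 + 18180\right) = \left(-2\right) 35642 = -71284$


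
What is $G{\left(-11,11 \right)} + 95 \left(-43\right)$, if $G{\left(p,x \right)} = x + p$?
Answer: $-4085$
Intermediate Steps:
$G{\left(p,x \right)} = p + x$
$G{\left(-11,11 \right)} + 95 \left(-43\right) = \left(-11 + 11\right) + 95 \left(-43\right) = 0 - 4085 = -4085$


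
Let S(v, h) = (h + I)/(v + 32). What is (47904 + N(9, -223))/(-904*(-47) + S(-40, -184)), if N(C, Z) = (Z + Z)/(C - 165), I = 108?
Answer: 747347/662961 ≈ 1.1273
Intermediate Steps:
N(C, Z) = 2*Z/(-165 + C) (N(C, Z) = (2*Z)/(-165 + C) = 2*Z/(-165 + C))
S(v, h) = (108 + h)/(32 + v) (S(v, h) = (h + 108)/(v + 32) = (108 + h)/(32 + v))
(47904 + N(9, -223))/(-904*(-47) + S(-40, -184)) = (47904 + 2*(-223)/(-165 + 9))/(-904*(-47) + (108 - 184)/(32 - 40)) = (47904 + 2*(-223)/(-156))/(42488 - 76/(-8)) = (47904 + 2*(-223)*(-1/156))/(42488 - ⅛*(-76)) = (47904 + 223/78)/(42488 + 19/2) = 3736735/(78*(84995/2)) = (3736735/78)*(2/84995) = 747347/662961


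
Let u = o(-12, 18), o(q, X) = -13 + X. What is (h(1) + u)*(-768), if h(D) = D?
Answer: -4608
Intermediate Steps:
u = 5 (u = -13 + 18 = 5)
(h(1) + u)*(-768) = (1 + 5)*(-768) = 6*(-768) = -4608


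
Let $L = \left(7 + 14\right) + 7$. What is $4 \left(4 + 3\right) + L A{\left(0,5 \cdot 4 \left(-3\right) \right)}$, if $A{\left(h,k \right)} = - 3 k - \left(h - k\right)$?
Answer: $3388$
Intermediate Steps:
$L = 28$ ($L = 21 + 7 = 28$)
$A{\left(h,k \right)} = - h - 2 k$
$4 \left(4 + 3\right) + L A{\left(0,5 \cdot 4 \left(-3\right) \right)} = 4 \left(4 + 3\right) + 28 \left(\left(-1\right) 0 - 2 \cdot 5 \cdot 4 \left(-3\right)\right) = 4 \cdot 7 + 28 \left(0 - 2 \cdot 20 \left(-3\right)\right) = 28 + 28 \left(0 - -120\right) = 28 + 28 \left(0 + 120\right) = 28 + 28 \cdot 120 = 28 + 3360 = 3388$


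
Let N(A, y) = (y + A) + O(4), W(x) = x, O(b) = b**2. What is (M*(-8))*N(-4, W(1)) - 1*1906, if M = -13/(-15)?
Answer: -29942/15 ≈ -1996.1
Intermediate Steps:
N(A, y) = 16 + A + y (N(A, y) = (y + A) + 4**2 = (A + y) + 16 = 16 + A + y)
M = 13/15 (M = -13*(-1/15) = 13/15 ≈ 0.86667)
(M*(-8))*N(-4, W(1)) - 1*1906 = ((13/15)*(-8))*(16 - 4 + 1) - 1*1906 = -104/15*13 - 1906 = -1352/15 - 1906 = -29942/15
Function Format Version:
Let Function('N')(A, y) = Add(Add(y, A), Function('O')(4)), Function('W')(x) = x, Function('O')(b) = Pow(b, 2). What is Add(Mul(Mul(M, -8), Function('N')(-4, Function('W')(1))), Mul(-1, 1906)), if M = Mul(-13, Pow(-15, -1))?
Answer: Rational(-29942, 15) ≈ -1996.1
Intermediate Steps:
Function('N')(A, y) = Add(16, A, y) (Function('N')(A, y) = Add(Add(y, A), Pow(4, 2)) = Add(Add(A, y), 16) = Add(16, A, y))
M = Rational(13, 15) (M = Mul(-13, Rational(-1, 15)) = Rational(13, 15) ≈ 0.86667)
Add(Mul(Mul(M, -8), Function('N')(-4, Function('W')(1))), Mul(-1, 1906)) = Add(Mul(Mul(Rational(13, 15), -8), Add(16, -4, 1)), Mul(-1, 1906)) = Add(Mul(Rational(-104, 15), 13), -1906) = Add(Rational(-1352, 15), -1906) = Rational(-29942, 15)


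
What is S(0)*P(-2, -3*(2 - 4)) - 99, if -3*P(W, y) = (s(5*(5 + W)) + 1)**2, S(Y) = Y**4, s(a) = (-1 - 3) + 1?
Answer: -99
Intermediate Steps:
s(a) = -3 (s(a) = -4 + 1 = -3)
P(W, y) = -4/3 (P(W, y) = -(-3 + 1)**2/3 = -1/3*(-2)**2 = -1/3*4 = -4/3)
S(0)*P(-2, -3*(2 - 4)) - 99 = 0**4*(-4/3) - 99 = 0*(-4/3) - 99 = 0 - 99 = -99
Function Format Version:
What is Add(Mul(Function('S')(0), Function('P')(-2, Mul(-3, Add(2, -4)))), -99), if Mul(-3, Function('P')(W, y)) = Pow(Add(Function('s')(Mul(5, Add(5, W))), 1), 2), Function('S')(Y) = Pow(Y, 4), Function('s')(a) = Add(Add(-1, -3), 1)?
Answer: -99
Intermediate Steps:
Function('s')(a) = -3 (Function('s')(a) = Add(-4, 1) = -3)
Function('P')(W, y) = Rational(-4, 3) (Function('P')(W, y) = Mul(Rational(-1, 3), Pow(Add(-3, 1), 2)) = Mul(Rational(-1, 3), Pow(-2, 2)) = Mul(Rational(-1, 3), 4) = Rational(-4, 3))
Add(Mul(Function('S')(0), Function('P')(-2, Mul(-3, Add(2, -4)))), -99) = Add(Mul(Pow(0, 4), Rational(-4, 3)), -99) = Add(Mul(0, Rational(-4, 3)), -99) = Add(0, -99) = -99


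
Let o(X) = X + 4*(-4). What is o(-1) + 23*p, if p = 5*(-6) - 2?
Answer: -753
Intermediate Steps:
p = -32 (p = -30 - 2 = -32)
o(X) = -16 + X (o(X) = X - 16 = -16 + X)
o(-1) + 23*p = (-16 - 1) + 23*(-32) = -17 - 736 = -753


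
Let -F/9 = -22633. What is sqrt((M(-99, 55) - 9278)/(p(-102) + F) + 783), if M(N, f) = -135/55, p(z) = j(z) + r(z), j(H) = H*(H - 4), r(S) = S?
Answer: sqrt(53767027266502)/262053 ≈ 27.981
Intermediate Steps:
F = 203697 (F = -9*(-22633) = 203697)
j(H) = H*(-4 + H)
p(z) = z + z*(-4 + z) (p(z) = z*(-4 + z) + z = z + z*(-4 + z))
M(N, f) = -27/11 (M(N, f) = -135*1/55 = -27/11)
sqrt((M(-99, 55) - 9278)/(p(-102) + F) + 783) = sqrt((-27/11 - 9278)/(-102*(-3 - 102) + 203697) + 783) = sqrt(-102085/(11*(-102*(-105) + 203697)) + 783) = sqrt(-102085/(11*(10710 + 203697)) + 783) = sqrt(-102085/11/214407 + 783) = sqrt(-102085/11*1/214407 + 783) = sqrt(-102085/2358477 + 783) = sqrt(1846585406/2358477) = sqrt(53767027266502)/262053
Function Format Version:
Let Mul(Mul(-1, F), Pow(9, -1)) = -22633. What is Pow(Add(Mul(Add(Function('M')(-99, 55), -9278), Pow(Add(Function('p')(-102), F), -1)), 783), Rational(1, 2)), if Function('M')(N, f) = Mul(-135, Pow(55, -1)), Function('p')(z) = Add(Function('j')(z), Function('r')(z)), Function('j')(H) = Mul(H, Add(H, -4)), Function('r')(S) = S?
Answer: Mul(Rational(1, 262053), Pow(53767027266502, Rational(1, 2))) ≈ 27.981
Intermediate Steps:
F = 203697 (F = Mul(-9, -22633) = 203697)
Function('j')(H) = Mul(H, Add(-4, H))
Function('p')(z) = Add(z, Mul(z, Add(-4, z))) (Function('p')(z) = Add(Mul(z, Add(-4, z)), z) = Add(z, Mul(z, Add(-4, z))))
Function('M')(N, f) = Rational(-27, 11) (Function('M')(N, f) = Mul(-135, Rational(1, 55)) = Rational(-27, 11))
Pow(Add(Mul(Add(Function('M')(-99, 55), -9278), Pow(Add(Function('p')(-102), F), -1)), 783), Rational(1, 2)) = Pow(Add(Mul(Add(Rational(-27, 11), -9278), Pow(Add(Mul(-102, Add(-3, -102)), 203697), -1)), 783), Rational(1, 2)) = Pow(Add(Mul(Rational(-102085, 11), Pow(Add(Mul(-102, -105), 203697), -1)), 783), Rational(1, 2)) = Pow(Add(Mul(Rational(-102085, 11), Pow(Add(10710, 203697), -1)), 783), Rational(1, 2)) = Pow(Add(Mul(Rational(-102085, 11), Pow(214407, -1)), 783), Rational(1, 2)) = Pow(Add(Mul(Rational(-102085, 11), Rational(1, 214407)), 783), Rational(1, 2)) = Pow(Add(Rational(-102085, 2358477), 783), Rational(1, 2)) = Pow(Rational(1846585406, 2358477), Rational(1, 2)) = Mul(Rational(1, 262053), Pow(53767027266502, Rational(1, 2)))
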